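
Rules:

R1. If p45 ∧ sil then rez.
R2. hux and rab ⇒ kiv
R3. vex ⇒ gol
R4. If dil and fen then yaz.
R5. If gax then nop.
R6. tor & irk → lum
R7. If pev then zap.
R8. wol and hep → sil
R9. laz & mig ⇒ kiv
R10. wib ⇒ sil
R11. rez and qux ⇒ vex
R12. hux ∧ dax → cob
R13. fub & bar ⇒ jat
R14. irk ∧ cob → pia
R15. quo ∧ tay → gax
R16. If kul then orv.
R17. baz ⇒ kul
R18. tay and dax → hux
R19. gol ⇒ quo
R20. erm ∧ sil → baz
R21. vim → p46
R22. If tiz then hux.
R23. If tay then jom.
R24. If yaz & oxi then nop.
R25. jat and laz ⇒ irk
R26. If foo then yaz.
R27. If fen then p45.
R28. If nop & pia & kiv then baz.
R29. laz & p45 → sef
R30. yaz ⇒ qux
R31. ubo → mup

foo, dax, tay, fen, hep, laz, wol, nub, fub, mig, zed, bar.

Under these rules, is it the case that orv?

sil  (by R8: wol, hep)
kiv  (by R9: laz, mig)
jat  (by R13: fub, bar)
hux  (by R18: tay, dax)
irk  (by R25: jat, laz)
yaz  (by R26: foo)
p45  (by R27: fen)
qux  (by R30: yaz)
rez  (by R1: p45, sil)
vex  (by R11: rez, qux)
cob  (by R12: hux, dax)
pia  (by R14: irk, cob)
gol  (by R3: vex)
quo  (by R19: gol)
gax  (by R15: quo, tay)
nop  (by R5: gax)
baz  (by R28: nop, pia, kiv)
kul  (by R17: baz)
orv  (by R16: kul)

Yes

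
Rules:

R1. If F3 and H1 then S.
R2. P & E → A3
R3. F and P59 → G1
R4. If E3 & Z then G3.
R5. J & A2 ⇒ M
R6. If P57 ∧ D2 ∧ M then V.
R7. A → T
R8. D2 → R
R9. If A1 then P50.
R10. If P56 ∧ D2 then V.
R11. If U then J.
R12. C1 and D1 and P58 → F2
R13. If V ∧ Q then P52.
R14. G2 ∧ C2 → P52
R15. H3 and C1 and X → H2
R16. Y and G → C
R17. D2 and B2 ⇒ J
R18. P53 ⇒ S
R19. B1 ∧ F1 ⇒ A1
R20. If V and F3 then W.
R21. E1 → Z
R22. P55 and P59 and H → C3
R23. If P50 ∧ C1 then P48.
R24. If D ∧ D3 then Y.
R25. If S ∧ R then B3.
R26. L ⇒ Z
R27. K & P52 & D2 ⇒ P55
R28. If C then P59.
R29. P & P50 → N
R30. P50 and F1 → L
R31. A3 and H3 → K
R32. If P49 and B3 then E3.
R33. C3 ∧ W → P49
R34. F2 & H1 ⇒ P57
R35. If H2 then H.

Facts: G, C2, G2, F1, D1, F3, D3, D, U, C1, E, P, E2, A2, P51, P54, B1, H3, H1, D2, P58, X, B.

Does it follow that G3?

S  (by R1: F3, H1)
A3  (by R2: P, E)
R  (by R8: D2)
J  (by R11: U)
F2  (by R12: C1, D1, P58)
P52  (by R14: G2, C2)
H2  (by R15: H3, C1, X)
A1  (by R19: B1, F1)
Y  (by R24: D, D3)
B3  (by R25: S, R)
K  (by R31: A3, H3)
P57  (by R34: F2, H1)
H  (by R35: H2)
M  (by R5: J, A2)
V  (by R6: P57, D2, M)
P50  (by R9: A1)
C  (by R16: Y, G)
W  (by R20: V, F3)
P55  (by R27: K, P52, D2)
P59  (by R28: C)
L  (by R30: P50, F1)
C3  (by R22: P55, P59, H)
Z  (by R26: L)
P49  (by R33: C3, W)
E3  (by R32: P49, B3)
G3  (by R4: E3, Z)

Yes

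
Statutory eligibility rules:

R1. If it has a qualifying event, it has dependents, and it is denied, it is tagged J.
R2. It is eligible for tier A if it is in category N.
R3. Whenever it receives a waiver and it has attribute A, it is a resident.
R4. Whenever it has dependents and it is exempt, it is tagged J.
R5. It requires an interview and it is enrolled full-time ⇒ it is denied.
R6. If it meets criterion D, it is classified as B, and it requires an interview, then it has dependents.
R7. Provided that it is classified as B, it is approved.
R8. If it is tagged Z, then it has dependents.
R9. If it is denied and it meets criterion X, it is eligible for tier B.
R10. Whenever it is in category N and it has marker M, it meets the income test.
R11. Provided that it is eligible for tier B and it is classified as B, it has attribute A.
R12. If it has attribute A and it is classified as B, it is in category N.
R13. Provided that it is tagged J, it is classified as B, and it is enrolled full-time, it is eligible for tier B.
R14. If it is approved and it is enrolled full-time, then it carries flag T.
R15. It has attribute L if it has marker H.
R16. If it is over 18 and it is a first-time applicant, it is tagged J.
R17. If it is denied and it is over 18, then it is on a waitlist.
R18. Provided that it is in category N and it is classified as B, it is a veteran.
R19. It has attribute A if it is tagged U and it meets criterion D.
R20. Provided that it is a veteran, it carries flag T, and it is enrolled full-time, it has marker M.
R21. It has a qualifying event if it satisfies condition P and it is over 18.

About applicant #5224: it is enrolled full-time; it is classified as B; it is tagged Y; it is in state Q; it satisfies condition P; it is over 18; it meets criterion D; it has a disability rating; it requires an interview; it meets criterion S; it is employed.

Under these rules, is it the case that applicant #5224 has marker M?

Yes

By R5 (it requires an interview, it is enrolled full-time): it is denied.
By R6 (it meets criterion D, it is classified as B, it requires an interview): it has dependents.
By R7 (it is classified as B): it is approved.
By R14 (it is approved, it is enrolled full-time): it carries flag T.
By R21 (it satisfies condition P, it is over 18): it has a qualifying event.
By R1 (it has a qualifying event, it has dependents, it is denied): it is tagged J.
By R13 (it is tagged J, it is classified as B, it is enrolled full-time): it is eligible for tier B.
By R11 (it is eligible for tier B, it is classified as B): it has attribute A.
By R12 (it has attribute A, it is classified as B): it is in category N.
By R18 (it is in category N, it is classified as B): it is a veteran.
By R20 (it is a veteran, it carries flag T, it is enrolled full-time): it has marker M.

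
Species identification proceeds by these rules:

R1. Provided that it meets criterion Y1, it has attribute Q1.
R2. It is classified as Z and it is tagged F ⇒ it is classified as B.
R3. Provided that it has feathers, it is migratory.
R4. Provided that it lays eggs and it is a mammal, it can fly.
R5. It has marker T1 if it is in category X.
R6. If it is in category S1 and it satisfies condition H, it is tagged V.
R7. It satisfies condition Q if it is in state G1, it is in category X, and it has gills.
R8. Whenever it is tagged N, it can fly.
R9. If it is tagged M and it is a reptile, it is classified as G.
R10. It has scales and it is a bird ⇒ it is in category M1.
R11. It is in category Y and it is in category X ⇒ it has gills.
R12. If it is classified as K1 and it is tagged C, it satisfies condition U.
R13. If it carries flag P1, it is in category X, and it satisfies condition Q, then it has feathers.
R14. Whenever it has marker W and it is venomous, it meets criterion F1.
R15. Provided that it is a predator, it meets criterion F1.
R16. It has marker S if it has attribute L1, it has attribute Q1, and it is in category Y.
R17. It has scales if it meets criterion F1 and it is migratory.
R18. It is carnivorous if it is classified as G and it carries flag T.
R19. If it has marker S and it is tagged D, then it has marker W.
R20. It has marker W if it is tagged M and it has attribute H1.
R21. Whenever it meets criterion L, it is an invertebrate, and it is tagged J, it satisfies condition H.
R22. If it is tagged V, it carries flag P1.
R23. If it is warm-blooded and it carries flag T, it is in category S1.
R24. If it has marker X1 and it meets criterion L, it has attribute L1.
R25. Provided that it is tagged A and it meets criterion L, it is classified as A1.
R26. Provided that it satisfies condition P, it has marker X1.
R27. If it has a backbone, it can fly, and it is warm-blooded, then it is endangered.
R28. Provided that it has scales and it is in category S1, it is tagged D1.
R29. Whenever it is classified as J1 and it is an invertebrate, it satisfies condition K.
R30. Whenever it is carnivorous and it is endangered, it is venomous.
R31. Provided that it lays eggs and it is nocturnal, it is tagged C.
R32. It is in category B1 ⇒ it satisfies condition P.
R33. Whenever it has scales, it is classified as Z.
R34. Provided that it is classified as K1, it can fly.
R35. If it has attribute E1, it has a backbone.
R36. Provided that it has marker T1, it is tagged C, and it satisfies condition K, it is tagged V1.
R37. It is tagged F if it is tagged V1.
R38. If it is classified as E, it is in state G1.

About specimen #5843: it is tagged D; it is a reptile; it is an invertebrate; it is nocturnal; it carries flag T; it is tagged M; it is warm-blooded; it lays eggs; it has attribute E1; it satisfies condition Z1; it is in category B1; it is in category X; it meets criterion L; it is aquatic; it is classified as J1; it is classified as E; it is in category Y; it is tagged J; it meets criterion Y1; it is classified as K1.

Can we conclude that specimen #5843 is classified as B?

By R1 (it meets criterion Y1): it has attribute Q1.
By R5 (it is in category X): it has marker T1.
By R9 (it is tagged M, it is a reptile): it is classified as G.
By R11 (it is in category Y, it is in category X): it has gills.
By R18 (it is classified as G, it carries flag T): it is carnivorous.
By R21 (it meets criterion L, it is an invertebrate, it is tagged J): it satisfies condition H.
By R23 (it is warm-blooded, it carries flag T): it is in category S1.
By R29 (it is classified as J1, it is an invertebrate): it satisfies condition K.
By R31 (it lays eggs, it is nocturnal): it is tagged C.
By R32 (it is in category B1): it satisfies condition P.
By R34 (it is classified as K1): it can fly.
By R35 (it has attribute E1): it has a backbone.
By R36 (it has marker T1, it is tagged C, it satisfies condition K): it is tagged V1.
By R37 (it is tagged V1): it is tagged F.
By R38 (it is classified as E): it is in state G1.
By R6 (it is in category S1, it satisfies condition H): it is tagged V.
By R7 (it is in state G1, it is in category X, it has gills): it satisfies condition Q.
By R22 (it is tagged V): it carries flag P1.
By R26 (it satisfies condition P): it has marker X1.
By R27 (it has a backbone, it can fly, it is warm-blooded): it is endangered.
By R30 (it is carnivorous, it is endangered): it is venomous.
By R13 (it carries flag P1, it is in category X, it satisfies condition Q): it has feathers.
By R24 (it has marker X1, it meets criterion L): it has attribute L1.
By R3 (it has feathers): it is migratory.
By R16 (it has attribute L1, it has attribute Q1, it is in category Y): it has marker S.
By R19 (it has marker S, it is tagged D): it has marker W.
By R14 (it has marker W, it is venomous): it meets criterion F1.
By R17 (it meets criterion F1, it is migratory): it has scales.
By R33 (it has scales): it is classified as Z.
By R2 (it is classified as Z, it is tagged F): it is classified as B.

Yes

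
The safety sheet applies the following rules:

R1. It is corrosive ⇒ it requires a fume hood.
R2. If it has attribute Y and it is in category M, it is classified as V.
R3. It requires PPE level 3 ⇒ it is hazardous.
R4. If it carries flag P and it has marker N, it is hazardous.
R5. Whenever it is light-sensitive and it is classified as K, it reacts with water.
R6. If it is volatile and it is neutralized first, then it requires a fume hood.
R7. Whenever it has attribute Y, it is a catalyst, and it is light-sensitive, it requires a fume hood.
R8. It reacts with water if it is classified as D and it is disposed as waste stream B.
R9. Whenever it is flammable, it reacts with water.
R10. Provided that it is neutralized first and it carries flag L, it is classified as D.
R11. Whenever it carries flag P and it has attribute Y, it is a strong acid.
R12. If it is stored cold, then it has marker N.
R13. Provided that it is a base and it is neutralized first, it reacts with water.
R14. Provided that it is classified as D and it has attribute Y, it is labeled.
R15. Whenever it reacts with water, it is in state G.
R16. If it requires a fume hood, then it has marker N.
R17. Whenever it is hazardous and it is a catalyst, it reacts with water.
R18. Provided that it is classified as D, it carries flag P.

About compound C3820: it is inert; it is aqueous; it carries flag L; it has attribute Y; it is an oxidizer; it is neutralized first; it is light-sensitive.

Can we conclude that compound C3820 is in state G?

No

Forward chaining from the given facts derives: is classified as D, is labeled, carries flag P, is a strong acid.
The only rule concluding "it is in state G" is R15, which needs "it reacts with water"; that is never established.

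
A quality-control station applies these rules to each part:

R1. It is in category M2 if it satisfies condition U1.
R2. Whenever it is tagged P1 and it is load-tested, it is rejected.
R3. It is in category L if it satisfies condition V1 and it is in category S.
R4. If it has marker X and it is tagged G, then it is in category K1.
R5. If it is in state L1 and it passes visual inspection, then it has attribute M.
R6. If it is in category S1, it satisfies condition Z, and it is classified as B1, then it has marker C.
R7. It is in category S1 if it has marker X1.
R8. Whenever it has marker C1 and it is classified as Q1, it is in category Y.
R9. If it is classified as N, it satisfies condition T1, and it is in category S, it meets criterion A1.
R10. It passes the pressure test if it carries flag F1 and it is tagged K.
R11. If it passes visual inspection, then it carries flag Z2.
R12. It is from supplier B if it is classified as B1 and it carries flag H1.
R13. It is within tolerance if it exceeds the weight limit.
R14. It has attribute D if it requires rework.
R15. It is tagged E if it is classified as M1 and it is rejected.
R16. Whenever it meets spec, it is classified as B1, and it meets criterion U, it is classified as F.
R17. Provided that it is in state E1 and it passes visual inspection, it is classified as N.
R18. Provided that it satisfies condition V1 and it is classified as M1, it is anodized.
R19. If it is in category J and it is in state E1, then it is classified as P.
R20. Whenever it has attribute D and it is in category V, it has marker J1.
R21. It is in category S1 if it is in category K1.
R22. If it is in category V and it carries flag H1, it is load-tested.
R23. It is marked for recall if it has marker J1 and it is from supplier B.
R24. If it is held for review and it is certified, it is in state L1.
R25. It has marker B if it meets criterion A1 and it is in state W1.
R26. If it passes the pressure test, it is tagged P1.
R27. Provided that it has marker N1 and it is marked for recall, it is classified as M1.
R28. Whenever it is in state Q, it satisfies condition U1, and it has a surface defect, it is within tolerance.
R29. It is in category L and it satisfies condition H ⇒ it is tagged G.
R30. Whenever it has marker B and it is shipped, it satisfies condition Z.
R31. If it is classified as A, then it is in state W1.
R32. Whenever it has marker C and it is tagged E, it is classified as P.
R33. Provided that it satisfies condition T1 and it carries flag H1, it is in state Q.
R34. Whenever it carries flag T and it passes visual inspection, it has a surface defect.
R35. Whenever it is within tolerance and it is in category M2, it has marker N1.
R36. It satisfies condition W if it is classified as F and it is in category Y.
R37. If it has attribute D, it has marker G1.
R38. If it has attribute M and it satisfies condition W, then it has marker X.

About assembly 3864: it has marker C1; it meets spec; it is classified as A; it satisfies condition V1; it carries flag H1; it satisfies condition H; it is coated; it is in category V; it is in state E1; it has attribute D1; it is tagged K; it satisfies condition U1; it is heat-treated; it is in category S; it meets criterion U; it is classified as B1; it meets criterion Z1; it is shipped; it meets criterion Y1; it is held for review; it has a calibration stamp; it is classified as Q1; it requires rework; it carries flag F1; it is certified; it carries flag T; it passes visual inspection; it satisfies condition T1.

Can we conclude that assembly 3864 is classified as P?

By R1 (it satisfies condition U1): it is in category M2.
By R3 (it satisfies condition V1, it is in category S): it is in category L.
By R8 (it has marker C1, it is classified as Q1): it is in category Y.
By R10 (it carries flag F1, it is tagged K): it passes the pressure test.
By R12 (it is classified as B1, it carries flag H1): it is from supplier B.
By R14 (it requires rework): it has attribute D.
By R16 (it meets spec, it is classified as B1, it meets criterion U): it is classified as F.
By R17 (it is in state E1, it passes visual inspection): it is classified as N.
By R20 (it has attribute D, it is in category V): it has marker J1.
By R22 (it is in category V, it carries flag H1): it is load-tested.
By R23 (it has marker J1, it is from supplier B): it is marked for recall.
By R24 (it is held for review, it is certified): it is in state L1.
By R26 (it passes the pressure test): it is tagged P1.
By R29 (it is in category L, it satisfies condition H): it is tagged G.
By R31 (it is classified as A): it is in state W1.
By R33 (it satisfies condition T1, it carries flag H1): it is in state Q.
By R34 (it carries flag T, it passes visual inspection): it has a surface defect.
By R36 (it is classified as F, it is in category Y): it satisfies condition W.
By R2 (it is tagged P1, it is load-tested): it is rejected.
By R5 (it is in state L1, it passes visual inspection): it has attribute M.
By R9 (it is classified as N, it satisfies condition T1, it is in category S): it meets criterion A1.
By R25 (it meets criterion A1, it is in state W1): it has marker B.
By R28 (it is in state Q, it satisfies condition U1, it has a surface defect): it is within tolerance.
By R30 (it has marker B, it is shipped): it satisfies condition Z.
By R35 (it is within tolerance, it is in category M2): it has marker N1.
By R38 (it has attribute M, it satisfies condition W): it has marker X.
By R4 (it has marker X, it is tagged G): it is in category K1.
By R21 (it is in category K1): it is in category S1.
By R27 (it has marker N1, it is marked for recall): it is classified as M1.
By R6 (it is in category S1, it satisfies condition Z, it is classified as B1): it has marker C.
By R15 (it is classified as M1, it is rejected): it is tagged E.
By R32 (it has marker C, it is tagged E): it is classified as P.

Yes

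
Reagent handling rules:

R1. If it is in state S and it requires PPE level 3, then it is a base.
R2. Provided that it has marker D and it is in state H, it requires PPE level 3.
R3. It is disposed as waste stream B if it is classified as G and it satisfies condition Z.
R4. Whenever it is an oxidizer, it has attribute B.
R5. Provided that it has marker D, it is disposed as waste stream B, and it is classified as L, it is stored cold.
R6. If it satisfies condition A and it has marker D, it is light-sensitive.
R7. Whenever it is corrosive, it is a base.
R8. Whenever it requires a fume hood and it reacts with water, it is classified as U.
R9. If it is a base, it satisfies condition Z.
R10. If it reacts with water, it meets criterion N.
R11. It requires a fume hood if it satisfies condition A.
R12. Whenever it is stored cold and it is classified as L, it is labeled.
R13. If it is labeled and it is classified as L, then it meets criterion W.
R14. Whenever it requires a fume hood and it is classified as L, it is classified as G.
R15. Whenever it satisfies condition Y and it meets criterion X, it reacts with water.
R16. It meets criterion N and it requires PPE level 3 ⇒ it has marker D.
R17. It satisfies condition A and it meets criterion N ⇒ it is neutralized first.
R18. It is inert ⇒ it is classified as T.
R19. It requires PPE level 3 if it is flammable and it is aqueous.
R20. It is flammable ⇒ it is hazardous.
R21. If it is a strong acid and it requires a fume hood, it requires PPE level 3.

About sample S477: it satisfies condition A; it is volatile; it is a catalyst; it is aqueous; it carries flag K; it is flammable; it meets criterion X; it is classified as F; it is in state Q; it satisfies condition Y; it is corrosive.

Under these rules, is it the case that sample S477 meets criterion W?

Forward chaining from the given facts derives: is a base, satisfies condition Z, requires a fume hood, reacts with water, requires PPE level 3, is hazardous, is classified as U, meets criterion N, has marker D, is neutralized first, is light-sensitive.
The only rule concluding "it meets criterion W" is R13, which needs "it is labeled"; that is never established.

No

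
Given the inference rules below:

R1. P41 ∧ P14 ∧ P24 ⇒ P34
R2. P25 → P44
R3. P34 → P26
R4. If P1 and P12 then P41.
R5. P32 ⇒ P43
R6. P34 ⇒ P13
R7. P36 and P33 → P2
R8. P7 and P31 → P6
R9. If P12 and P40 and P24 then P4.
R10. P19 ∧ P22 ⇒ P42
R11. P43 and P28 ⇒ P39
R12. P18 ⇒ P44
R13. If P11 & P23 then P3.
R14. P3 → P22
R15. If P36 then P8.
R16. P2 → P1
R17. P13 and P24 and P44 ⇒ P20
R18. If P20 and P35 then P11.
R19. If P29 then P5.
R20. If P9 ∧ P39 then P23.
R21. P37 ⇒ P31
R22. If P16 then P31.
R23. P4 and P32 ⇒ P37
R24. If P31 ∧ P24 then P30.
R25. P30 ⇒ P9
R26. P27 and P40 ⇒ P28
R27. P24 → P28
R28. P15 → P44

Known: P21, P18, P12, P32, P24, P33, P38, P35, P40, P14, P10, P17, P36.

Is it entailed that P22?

P43  (by R5: P32)
P2  (by R7: P36, P33)
P4  (by R9: P12, P40, P24)
P44  (by R12: P18)
P1  (by R16: P2)
P37  (by R23: P4, P32)
P28  (by R27: P24)
P41  (by R4: P1, P12)
P39  (by R11: P43, P28)
P31  (by R21: P37)
P30  (by R24: P31, P24)
P9  (by R25: P30)
P34  (by R1: P41, P14, P24)
P13  (by R6: P34)
P20  (by R17: P13, P24, P44)
P11  (by R18: P20, P35)
P23  (by R20: P9, P39)
P3  (by R13: P11, P23)
P22  (by R14: P3)

Yes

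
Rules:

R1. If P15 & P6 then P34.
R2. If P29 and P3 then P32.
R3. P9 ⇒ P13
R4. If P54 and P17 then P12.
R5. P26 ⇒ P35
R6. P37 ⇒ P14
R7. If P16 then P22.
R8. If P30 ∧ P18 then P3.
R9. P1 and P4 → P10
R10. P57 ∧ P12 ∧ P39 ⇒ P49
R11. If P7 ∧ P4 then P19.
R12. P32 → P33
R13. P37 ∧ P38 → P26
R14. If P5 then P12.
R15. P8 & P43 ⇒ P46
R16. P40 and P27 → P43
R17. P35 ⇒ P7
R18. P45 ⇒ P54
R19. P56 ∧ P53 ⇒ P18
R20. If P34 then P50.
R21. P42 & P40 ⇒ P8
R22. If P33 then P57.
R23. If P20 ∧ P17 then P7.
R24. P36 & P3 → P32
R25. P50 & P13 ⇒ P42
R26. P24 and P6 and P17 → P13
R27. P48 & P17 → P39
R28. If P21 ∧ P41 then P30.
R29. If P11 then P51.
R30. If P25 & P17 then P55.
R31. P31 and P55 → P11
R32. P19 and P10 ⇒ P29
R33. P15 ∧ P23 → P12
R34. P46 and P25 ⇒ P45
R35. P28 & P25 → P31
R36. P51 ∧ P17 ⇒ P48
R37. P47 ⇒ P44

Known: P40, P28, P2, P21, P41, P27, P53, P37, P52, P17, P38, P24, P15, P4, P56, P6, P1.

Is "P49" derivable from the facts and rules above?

No

Forward chaining from the given facts derives: P34, P14, P10, P26, P43, P18, P50, P13, P30, P35, P3, P7, P42, P19, P8, P29, P32, P33, P46, P57.
The only rule concluding P49 is R10, which needs P12; that is never established.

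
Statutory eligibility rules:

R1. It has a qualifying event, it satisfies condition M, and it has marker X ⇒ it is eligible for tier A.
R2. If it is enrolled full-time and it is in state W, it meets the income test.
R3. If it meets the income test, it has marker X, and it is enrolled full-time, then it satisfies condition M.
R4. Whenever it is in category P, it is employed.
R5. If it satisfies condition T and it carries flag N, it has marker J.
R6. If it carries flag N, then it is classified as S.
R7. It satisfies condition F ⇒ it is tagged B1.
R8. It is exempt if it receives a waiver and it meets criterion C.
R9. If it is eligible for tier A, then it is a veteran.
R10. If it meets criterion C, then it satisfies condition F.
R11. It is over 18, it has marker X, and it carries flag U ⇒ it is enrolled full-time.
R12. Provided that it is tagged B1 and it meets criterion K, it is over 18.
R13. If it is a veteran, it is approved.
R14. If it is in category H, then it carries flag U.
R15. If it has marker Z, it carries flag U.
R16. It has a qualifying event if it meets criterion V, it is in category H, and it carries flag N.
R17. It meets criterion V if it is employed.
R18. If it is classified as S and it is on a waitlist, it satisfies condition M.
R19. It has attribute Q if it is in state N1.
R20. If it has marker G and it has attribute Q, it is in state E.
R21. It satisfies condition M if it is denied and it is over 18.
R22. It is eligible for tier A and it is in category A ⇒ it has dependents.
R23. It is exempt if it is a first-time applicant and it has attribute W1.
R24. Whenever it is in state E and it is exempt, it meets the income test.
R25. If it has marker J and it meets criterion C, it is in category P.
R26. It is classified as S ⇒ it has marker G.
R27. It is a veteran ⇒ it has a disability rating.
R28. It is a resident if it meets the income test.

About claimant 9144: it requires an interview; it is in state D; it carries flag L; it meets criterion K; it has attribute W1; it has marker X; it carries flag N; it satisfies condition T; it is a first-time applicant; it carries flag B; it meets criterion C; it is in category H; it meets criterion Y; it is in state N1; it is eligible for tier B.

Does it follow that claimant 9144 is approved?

By R5 (it satisfies condition T, it carries flag N): it has marker J.
By R6 (it carries flag N): it is classified as S.
By R10 (it meets criterion C): it satisfies condition F.
By R14 (it is in category H): it carries flag U.
By R19 (it is in state N1): it has attribute Q.
By R23 (it is a first-time applicant, it has attribute W1): it is exempt.
By R25 (it has marker J, it meets criterion C): it is in category P.
By R26 (it is classified as S): it has marker G.
By R4 (it is in category P): it is employed.
By R7 (it satisfies condition F): it is tagged B1.
By R12 (it is tagged B1, it meets criterion K): it is over 18.
By R17 (it is employed): it meets criterion V.
By R20 (it has marker G, it has attribute Q): it is in state E.
By R24 (it is in state E, it is exempt): it meets the income test.
By R11 (it is over 18, it has marker X, it carries flag U): it is enrolled full-time.
By R16 (it meets criterion V, it is in category H, it carries flag N): it has a qualifying event.
By R3 (it meets the income test, it has marker X, it is enrolled full-time): it satisfies condition M.
By R1 (it has a qualifying event, it satisfies condition M, it has marker X): it is eligible for tier A.
By R9 (it is eligible for tier A): it is a veteran.
By R13 (it is a veteran): it is approved.

Yes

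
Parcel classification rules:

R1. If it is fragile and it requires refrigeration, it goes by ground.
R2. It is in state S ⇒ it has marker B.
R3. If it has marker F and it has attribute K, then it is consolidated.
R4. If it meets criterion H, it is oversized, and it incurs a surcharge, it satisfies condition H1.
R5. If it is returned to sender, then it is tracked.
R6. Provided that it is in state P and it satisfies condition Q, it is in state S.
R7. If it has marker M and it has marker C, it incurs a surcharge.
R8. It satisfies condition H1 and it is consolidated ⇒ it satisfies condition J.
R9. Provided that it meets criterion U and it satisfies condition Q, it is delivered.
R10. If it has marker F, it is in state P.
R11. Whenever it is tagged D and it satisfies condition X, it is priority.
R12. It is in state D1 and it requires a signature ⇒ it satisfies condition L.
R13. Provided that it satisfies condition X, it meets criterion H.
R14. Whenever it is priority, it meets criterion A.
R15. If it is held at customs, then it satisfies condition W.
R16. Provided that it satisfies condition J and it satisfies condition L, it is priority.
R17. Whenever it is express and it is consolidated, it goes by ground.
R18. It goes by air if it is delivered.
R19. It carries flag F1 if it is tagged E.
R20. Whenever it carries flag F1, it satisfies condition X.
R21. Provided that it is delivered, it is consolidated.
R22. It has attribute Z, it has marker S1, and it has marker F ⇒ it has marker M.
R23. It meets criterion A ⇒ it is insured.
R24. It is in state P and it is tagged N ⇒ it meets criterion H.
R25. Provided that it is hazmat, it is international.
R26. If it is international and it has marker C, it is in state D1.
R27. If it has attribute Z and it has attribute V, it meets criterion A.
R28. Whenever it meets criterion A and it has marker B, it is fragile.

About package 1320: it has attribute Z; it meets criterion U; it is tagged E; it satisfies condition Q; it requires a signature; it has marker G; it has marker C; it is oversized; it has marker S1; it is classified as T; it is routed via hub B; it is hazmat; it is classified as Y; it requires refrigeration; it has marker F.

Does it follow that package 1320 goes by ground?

Yes

By R9 (it meets criterion U, it satisfies condition Q): it is delivered.
By R10 (it has marker F): it is in state P.
By R19 (it is tagged E): it carries flag F1.
By R20 (it carries flag F1): it satisfies condition X.
By R21 (it is delivered): it is consolidated.
By R22 (it has attribute Z, it has marker S1, it has marker F): it has marker M.
By R25 (it is hazmat): it is international.
By R26 (it is international, it has marker C): it is in state D1.
By R6 (it is in state P, it satisfies condition Q): it is in state S.
By R7 (it has marker M, it has marker C): it incurs a surcharge.
By R12 (it is in state D1, it requires a signature): it satisfies condition L.
By R13 (it satisfies condition X): it meets criterion H.
By R2 (it is in state S): it has marker B.
By R4 (it meets criterion H, it is oversized, it incurs a surcharge): it satisfies condition H1.
By R8 (it satisfies condition H1, it is consolidated): it satisfies condition J.
By R16 (it satisfies condition J, it satisfies condition L): it is priority.
By R14 (it is priority): it meets criterion A.
By R28 (it meets criterion A, it has marker B): it is fragile.
By R1 (it is fragile, it requires refrigeration): it goes by ground.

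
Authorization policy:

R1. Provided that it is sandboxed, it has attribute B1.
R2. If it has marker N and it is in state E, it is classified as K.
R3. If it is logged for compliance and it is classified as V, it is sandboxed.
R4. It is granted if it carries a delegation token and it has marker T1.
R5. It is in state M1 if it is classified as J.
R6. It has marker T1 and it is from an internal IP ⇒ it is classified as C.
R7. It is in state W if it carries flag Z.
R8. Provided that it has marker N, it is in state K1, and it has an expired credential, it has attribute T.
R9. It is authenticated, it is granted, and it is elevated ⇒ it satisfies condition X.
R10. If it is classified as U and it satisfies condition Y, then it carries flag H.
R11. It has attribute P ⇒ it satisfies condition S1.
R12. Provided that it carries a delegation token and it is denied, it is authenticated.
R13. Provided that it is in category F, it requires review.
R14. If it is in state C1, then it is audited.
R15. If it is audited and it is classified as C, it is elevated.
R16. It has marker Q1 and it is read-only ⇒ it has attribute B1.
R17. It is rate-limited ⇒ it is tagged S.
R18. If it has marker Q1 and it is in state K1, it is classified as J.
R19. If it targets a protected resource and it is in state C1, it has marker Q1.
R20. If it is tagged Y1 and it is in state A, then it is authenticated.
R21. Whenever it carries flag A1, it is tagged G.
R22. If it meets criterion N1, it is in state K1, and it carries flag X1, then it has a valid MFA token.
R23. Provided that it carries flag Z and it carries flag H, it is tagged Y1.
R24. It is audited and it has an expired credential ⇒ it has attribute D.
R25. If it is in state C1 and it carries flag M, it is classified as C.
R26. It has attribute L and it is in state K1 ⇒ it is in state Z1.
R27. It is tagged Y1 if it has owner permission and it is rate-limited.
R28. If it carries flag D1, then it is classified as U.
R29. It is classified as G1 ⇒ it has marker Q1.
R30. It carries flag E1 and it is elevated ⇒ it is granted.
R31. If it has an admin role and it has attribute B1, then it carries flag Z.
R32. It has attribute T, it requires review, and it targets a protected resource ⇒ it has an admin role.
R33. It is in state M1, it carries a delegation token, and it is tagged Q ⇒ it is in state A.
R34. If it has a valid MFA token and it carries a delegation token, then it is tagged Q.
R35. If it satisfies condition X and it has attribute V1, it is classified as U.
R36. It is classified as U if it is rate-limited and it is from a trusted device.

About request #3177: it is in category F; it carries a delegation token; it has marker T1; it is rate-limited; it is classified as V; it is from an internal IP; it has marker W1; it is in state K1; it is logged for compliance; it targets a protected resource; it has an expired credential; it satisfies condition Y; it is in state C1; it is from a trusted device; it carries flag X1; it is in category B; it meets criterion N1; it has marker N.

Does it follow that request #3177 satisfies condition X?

Yes

By R3 (it is logged for compliance, it is classified as V): it is sandboxed.
By R4 (it carries a delegation token, it has marker T1): it is granted.
By R6 (it has marker T1, it is from an internal IP): it is classified as C.
By R8 (it has marker N, it is in state K1, it has an expired credential): it has attribute T.
By R13 (it is in category F): it requires review.
By R14 (it is in state C1): it is audited.
By R15 (it is audited, it is classified as C): it is elevated.
By R19 (it targets a protected resource, it is in state C1): it has marker Q1.
By R22 (it meets criterion N1, it is in state K1, it carries flag X1): it has a valid MFA token.
By R32 (it has attribute T, it requires review, it targets a protected resource): it has an admin role.
By R34 (it has a valid MFA token, it carries a delegation token): it is tagged Q.
By R36 (it is rate-limited, it is from a trusted device): it is classified as U.
By R1 (it is sandboxed): it has attribute B1.
By R10 (it is classified as U, it satisfies condition Y): it carries flag H.
By R18 (it has marker Q1, it is in state K1): it is classified as J.
By R31 (it has an admin role, it has attribute B1): it carries flag Z.
By R5 (it is classified as J): it is in state M1.
By R23 (it carries flag Z, it carries flag H): it is tagged Y1.
By R33 (it is in state M1, it carries a delegation token, it is tagged Q): it is in state A.
By R20 (it is tagged Y1, it is in state A): it is authenticated.
By R9 (it is authenticated, it is granted, it is elevated): it satisfies condition X.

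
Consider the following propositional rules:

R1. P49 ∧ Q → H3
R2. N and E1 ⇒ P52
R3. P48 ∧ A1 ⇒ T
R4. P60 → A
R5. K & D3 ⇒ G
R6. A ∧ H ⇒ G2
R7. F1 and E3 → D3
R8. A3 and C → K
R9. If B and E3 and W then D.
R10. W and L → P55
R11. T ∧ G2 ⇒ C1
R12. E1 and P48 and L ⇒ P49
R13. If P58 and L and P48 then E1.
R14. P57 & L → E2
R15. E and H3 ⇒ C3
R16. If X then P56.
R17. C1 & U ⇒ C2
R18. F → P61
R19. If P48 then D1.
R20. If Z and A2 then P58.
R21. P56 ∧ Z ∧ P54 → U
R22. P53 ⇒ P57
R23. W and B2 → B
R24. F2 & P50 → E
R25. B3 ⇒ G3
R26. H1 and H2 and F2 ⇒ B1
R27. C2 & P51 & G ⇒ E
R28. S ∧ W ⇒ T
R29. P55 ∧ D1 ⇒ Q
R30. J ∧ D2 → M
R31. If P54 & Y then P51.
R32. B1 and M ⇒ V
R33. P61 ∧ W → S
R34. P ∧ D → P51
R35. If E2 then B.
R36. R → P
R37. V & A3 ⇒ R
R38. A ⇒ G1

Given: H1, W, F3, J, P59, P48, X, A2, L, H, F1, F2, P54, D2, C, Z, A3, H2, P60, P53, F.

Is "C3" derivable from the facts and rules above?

Forward chaining from the given facts derives: A, G2, K, P55, P56, P61, D1, P58, U, P57, B1, Q, M, V, S, R, G1, E1, E2, T, B, P, C1, P49, C2, H3.
The only rule concluding C3 is R15, which needs E; that is never established.

No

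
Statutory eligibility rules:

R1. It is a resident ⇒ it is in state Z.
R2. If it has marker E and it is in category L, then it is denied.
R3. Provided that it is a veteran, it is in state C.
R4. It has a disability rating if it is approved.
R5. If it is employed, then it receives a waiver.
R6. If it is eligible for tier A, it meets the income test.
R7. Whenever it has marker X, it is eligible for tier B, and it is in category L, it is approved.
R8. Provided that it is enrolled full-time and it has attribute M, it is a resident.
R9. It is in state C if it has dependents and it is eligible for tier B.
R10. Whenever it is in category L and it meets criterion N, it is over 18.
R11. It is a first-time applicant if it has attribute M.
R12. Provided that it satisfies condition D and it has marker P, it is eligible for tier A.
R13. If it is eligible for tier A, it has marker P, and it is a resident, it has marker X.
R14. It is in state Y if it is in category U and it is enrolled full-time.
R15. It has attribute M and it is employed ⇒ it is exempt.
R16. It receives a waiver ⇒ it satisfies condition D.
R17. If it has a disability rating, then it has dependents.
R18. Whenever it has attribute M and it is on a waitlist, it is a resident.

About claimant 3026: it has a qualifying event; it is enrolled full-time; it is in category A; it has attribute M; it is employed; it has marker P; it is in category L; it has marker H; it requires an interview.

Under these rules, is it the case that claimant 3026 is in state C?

Forward chaining from the given facts derives: receives a waiver, is a resident, is a first-time applicant, is exempt, satisfies condition D, is in state Z, is eligible for tier A, has marker X, meets the income test.
Rules concluding "it is in state C": R3 needs "it is a veteran"; R9 needs "it has dependents" — none of these are established.

No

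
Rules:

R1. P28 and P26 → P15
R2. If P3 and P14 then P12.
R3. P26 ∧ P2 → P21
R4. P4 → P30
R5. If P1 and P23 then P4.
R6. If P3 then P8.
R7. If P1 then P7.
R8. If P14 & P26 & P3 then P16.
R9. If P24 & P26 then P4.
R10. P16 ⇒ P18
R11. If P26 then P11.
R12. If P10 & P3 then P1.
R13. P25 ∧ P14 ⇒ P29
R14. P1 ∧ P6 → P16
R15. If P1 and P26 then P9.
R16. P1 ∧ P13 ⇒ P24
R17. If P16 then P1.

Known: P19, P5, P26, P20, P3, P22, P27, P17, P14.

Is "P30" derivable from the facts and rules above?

No

Forward chaining from the given facts derives: P12, P8, P16, P18, P11, P1, P7, P9.
The only rule concluding P30 is R4, which needs P4; that is never established.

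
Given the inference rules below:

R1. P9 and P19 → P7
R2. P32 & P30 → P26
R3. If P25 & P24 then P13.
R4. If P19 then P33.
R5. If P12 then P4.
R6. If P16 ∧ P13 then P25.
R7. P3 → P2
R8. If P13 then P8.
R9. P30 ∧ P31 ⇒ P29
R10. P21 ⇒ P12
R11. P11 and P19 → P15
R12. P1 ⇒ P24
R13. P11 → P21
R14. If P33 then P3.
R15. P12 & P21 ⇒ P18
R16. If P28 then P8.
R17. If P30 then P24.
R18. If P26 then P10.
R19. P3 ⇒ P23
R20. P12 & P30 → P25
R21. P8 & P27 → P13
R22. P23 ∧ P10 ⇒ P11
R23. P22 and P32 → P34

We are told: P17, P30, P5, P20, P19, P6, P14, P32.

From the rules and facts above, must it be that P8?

Yes

P26  (by R2: P32, P30)
P33  (by R4: P19)
P3  (by R14: P33)
P24  (by R17: P30)
P10  (by R18: P26)
P23  (by R19: P3)
P11  (by R22: P23, P10)
P21  (by R13: P11)
P12  (by R10: P21)
P25  (by R20: P12, P30)
P13  (by R3: P25, P24)
P8  (by R8: P13)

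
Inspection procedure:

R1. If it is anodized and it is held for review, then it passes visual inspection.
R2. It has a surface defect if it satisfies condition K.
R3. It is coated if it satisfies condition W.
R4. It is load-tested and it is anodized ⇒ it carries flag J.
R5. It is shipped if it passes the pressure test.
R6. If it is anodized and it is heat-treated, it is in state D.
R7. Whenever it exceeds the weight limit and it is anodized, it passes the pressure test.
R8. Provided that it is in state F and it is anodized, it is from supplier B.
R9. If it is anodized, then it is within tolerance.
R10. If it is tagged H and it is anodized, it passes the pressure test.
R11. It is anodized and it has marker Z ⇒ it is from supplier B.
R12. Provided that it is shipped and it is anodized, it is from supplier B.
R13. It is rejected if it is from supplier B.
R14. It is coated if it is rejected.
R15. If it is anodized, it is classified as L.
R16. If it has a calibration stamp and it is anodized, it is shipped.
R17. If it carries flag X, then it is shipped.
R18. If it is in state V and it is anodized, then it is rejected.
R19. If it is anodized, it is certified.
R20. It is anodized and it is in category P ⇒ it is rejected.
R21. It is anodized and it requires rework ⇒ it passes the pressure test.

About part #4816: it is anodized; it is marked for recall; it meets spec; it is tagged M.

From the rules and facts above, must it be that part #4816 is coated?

Forward chaining from the given facts derives: is within tolerance, is classified as L, is certified.
Rules concluding "it is coated": R3 needs "it satisfies condition W"; R14 needs "it is rejected" — none of these are established.

No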